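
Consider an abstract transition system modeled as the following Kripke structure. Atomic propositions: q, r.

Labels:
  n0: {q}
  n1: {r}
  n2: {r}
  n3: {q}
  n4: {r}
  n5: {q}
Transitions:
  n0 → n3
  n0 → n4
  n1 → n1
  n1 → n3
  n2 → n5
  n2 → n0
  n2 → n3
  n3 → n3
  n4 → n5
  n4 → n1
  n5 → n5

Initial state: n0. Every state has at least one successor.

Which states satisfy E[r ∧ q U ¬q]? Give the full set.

States satisfying r ∧ q: ∅.
States satisfying ¬q: {n1, n2, n4}.
States satisfying E[r ∧ q U ¬q]: {n1, n2, n4}.

{n1, n2, n4}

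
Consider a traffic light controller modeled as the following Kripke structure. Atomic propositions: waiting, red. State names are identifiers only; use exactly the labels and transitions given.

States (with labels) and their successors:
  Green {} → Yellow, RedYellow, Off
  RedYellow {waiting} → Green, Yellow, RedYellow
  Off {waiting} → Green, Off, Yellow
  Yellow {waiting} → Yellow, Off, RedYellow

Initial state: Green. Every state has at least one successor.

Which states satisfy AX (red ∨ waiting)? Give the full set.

States satisfying red ∨ waiting: {RedYellow, Off, Yellow}.
States satisfying AX (red ∨ waiting): {Green, Yellow}.

{Green, Yellow}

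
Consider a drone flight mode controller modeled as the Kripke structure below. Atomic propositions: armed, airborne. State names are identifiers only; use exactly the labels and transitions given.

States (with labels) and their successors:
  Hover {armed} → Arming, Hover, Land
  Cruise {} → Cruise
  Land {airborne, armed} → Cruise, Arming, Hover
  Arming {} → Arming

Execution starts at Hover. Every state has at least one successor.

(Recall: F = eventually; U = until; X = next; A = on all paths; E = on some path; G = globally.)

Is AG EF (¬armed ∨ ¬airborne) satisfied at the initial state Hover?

States satisfying EF (¬armed ∨ ¬airborne): {Hover, Cruise, Land, Arming}.
States satisfying AG EF (¬armed ∨ ¬airborne): {Hover, Cruise, Land, Arming}.
Every state reachable from Hover satisfies EF (¬armed ∨ ¬airborne).
Hover ∈ Sat(AG EF (¬armed ∨ ¬airborne)).

Holds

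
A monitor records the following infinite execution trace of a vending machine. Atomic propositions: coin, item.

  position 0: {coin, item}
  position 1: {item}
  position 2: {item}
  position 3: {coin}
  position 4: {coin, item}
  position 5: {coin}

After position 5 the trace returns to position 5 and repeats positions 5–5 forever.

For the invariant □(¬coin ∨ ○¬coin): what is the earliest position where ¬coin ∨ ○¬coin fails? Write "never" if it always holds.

Check ¬coin ∨ ○¬coin at each position in order: 0 ✓, 1 ✓, 2 ✓.
At position 3 the labels are {coin} and the next position 4 has {coin, item}, so ¬coin ∨ ○¬coin is false there. This is the first violation.

3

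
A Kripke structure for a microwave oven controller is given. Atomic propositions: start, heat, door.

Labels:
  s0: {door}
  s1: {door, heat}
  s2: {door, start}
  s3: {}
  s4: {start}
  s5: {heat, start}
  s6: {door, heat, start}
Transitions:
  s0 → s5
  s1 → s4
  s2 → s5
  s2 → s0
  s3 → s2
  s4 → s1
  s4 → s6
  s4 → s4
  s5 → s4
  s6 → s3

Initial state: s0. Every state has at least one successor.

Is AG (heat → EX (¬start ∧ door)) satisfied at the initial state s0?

Violated

States satisfying heat → EX (¬start ∧ door): {s0, s2, s3, s4}.
States satisfying AG (heat → EX (¬start ∧ door)): ∅.
s1 is reachable from s0 and violates heat → EX (¬start ∧ door), so AG fails at s0.
s0 ∉ Sat(AG (heat → EX (¬start ∧ door))).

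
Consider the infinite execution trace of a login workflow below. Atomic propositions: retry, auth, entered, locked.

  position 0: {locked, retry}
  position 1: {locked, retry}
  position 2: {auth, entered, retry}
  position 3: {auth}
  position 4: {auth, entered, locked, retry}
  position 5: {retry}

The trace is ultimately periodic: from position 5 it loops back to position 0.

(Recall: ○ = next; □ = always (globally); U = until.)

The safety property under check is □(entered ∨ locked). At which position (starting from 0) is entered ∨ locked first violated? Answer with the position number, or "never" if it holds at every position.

Check entered ∨ locked at each position in order: 0 ✓, 1 ✓, 2 ✓.
At position 3 the labels are {auth}, so entered ∨ locked is false there. This is the first violation.

3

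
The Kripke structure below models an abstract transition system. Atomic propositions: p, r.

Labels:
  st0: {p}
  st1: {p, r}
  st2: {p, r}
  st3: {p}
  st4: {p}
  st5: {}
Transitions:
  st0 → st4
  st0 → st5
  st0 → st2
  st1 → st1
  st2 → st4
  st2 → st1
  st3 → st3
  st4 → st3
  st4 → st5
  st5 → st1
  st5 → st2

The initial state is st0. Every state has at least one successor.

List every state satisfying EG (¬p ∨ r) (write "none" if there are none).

{st1, st2, st5}

States satisfying ¬p ∨ r: {st1, st2, st5}.
States satisfying EG (¬p ∨ r): {st1, st2, st5}.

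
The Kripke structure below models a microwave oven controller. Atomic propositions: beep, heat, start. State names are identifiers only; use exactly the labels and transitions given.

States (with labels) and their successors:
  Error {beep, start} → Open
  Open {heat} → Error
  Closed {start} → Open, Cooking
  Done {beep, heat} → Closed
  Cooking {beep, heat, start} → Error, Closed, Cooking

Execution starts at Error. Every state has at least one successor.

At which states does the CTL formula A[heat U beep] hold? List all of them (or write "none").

States satisfying heat: {Open, Done, Cooking}.
States satisfying beep: {Error, Done, Cooking}.
States satisfying A[heat U beep]: {Error, Open, Done, Cooking}.

{Error, Open, Done, Cooking}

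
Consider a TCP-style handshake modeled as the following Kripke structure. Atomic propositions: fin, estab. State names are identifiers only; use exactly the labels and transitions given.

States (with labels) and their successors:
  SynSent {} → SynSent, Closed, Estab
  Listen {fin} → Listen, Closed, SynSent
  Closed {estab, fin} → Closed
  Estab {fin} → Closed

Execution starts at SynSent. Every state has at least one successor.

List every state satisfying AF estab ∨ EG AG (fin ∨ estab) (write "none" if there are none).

{Closed, Estab}

States satisfying estab: {Closed}.
States satisfying AF estab: {Closed, Estab}.
States satisfying AG (fin ∨ estab): {Closed, Estab}.
States satisfying EG AG (fin ∨ estab): {Closed, Estab}.
States satisfying AF estab ∨ EG AG (fin ∨ estab): {Closed, Estab}.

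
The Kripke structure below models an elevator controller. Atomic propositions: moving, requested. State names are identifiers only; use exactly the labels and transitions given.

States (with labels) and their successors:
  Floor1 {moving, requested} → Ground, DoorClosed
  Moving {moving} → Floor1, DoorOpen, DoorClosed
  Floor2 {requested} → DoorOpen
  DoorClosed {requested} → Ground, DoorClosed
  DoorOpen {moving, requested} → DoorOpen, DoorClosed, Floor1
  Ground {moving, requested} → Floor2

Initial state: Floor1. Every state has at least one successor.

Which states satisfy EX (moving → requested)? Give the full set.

States satisfying moving → requested: {Floor1, Floor2, DoorClosed, DoorOpen, Ground}.
States satisfying EX (moving → requested): {Floor1, Moving, Floor2, DoorClosed, DoorOpen, Ground}.

{Floor1, Moving, Floor2, DoorClosed, DoorOpen, Ground}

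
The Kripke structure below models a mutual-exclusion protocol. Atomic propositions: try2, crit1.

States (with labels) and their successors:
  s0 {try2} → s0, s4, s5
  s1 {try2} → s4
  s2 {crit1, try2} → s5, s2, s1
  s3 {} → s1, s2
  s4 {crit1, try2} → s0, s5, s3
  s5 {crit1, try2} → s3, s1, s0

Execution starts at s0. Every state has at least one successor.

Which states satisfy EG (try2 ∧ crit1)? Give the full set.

{s2}

States satisfying try2 ∧ crit1: {s2, s4, s5}.
States satisfying EG (try2 ∧ crit1): {s2}.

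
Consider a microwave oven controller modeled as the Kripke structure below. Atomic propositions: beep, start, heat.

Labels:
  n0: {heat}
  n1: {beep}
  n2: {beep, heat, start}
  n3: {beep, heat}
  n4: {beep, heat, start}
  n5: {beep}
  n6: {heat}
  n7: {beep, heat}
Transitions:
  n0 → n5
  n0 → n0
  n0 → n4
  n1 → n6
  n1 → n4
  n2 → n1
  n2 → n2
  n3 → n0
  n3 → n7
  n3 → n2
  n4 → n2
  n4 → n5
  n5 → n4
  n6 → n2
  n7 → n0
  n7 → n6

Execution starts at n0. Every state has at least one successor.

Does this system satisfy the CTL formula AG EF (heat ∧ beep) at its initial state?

Satisfied

States satisfying EF (heat ∧ beep): {n0, n1, n2, n3, n4, n5, n6, n7}.
States satisfying AG EF (heat ∧ beep): {n0, n1, n2, n3, n4, n5, n6, n7}.
Every state reachable from n0 satisfies EF (heat ∧ beep).
n0 ∈ Sat(AG EF (heat ∧ beep)).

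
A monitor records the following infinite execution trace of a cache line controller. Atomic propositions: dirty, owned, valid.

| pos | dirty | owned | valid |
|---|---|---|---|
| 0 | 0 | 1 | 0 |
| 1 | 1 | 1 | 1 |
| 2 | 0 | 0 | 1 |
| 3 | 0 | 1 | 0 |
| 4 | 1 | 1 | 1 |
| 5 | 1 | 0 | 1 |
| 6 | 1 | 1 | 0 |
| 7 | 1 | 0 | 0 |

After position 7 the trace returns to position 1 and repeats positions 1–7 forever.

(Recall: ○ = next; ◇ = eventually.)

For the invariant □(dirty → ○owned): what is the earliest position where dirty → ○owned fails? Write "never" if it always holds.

1

Check dirty → ○owned at each position in order: 0 ✓.
At position 1 the labels are {dirty, owned, valid} and the next position 2 has {valid}, so dirty → ○owned is false there. This is the first violation.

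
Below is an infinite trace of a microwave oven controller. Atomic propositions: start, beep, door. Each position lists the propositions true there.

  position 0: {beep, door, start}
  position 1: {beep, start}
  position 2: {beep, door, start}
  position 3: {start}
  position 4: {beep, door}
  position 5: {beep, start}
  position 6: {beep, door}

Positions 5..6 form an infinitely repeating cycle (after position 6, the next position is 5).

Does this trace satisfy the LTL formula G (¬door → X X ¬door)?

¬door → X X ¬door holds at every position 0..6, and those are all positions ever visited, so G (¬door → X X ¬door) holds.
Positions where ¬door holds: 1, 3, 5.
Check X X ¬door at each: 1→ok, 3→ok, 5→ok.

Yes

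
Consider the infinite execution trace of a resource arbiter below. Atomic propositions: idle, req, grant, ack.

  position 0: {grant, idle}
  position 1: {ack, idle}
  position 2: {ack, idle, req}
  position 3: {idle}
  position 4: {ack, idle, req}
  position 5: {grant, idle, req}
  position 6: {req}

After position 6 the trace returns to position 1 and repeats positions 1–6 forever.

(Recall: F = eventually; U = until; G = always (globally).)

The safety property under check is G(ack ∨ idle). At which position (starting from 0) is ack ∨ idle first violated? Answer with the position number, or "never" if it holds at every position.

6

Check ack ∨ idle at each position in order: 0 ✓, 1 ✓, 2 ✓, 3 ✓, 4 ✓, 5 ✓.
At position 6 the labels are {req}, so ack ∨ idle is false there. This is the first violation.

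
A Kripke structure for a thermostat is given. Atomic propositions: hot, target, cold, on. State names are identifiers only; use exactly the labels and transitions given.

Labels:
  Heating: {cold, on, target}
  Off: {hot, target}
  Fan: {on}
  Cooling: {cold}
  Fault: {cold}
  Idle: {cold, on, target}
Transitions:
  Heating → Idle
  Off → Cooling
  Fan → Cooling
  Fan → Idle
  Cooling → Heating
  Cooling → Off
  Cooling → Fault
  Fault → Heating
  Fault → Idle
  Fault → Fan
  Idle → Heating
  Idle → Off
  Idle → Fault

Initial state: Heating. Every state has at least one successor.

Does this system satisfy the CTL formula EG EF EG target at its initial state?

States satisfying EF EG target: {Heating, Off, Fan, Cooling, Fault, Idle}.
States satisfying EG EF EG target: {Heating, Off, Fan, Cooling, Fault, Idle}.
Heating ∈ Sat(EG EF EG target).

Satisfied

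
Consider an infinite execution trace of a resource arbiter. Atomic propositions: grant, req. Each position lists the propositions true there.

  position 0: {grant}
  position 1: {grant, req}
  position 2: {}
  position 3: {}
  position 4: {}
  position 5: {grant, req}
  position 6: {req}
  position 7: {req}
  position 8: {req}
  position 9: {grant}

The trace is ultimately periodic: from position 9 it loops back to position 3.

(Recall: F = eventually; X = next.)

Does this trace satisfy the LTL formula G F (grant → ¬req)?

Holds

F (grant → ¬req) holds at every position 0..9, and those are all positions ever visited, so G F (grant → ¬req) holds.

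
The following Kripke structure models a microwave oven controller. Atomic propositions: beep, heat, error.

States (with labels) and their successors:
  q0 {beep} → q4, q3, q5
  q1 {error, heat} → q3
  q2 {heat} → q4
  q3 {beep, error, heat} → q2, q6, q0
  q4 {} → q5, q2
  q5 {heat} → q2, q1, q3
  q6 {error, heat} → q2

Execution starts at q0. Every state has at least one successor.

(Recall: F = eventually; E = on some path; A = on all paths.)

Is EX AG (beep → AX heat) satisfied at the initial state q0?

States satisfying AG (beep → AX heat): ∅.
States satisfying EX AG (beep → AX heat): ∅.
No suitable path/successor from q0 witnesses the formula.
q0 ∉ Sat(EX AG (beep → AX heat)).

Violated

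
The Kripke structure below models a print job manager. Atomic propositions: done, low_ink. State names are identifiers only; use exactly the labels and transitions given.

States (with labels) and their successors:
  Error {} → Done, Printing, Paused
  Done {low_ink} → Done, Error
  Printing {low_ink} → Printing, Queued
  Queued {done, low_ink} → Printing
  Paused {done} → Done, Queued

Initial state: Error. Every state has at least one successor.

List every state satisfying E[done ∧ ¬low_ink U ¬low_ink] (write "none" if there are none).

States satisfying done ∧ ¬low_ink: {Paused}.
States satisfying ¬low_ink: {Error, Paused}.
States satisfying E[done ∧ ¬low_ink U ¬low_ink]: {Error, Paused}.

{Error, Paused}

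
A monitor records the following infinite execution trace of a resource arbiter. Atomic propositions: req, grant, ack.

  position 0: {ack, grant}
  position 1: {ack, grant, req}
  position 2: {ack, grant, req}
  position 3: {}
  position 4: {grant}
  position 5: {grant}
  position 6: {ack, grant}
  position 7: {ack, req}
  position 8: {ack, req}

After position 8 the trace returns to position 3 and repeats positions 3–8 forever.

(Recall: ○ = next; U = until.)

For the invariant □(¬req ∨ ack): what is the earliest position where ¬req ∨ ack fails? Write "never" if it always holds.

never

¬req ∨ ack holds at every position 0..8, and those are all the positions the trace ever visits, so the invariant □(¬req ∨ ack) is never violated.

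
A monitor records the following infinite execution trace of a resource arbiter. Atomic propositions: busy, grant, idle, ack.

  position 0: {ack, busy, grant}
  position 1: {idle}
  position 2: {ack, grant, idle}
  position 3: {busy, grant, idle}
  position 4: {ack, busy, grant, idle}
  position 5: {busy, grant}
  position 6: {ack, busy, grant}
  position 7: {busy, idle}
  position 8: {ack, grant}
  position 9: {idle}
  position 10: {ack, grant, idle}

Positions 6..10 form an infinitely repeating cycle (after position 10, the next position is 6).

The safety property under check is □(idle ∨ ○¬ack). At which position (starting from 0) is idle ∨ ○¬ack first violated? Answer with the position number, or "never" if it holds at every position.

Check idle ∨ ○¬ack at each position in order: 0 ✓, 1 ✓, 2 ✓, 3 ✓, 4 ✓.
At position 5 the labels are {busy, grant} and the next position 6 has {ack, busy, grant}, so idle ∨ ○¬ack is false there. This is the first violation.

5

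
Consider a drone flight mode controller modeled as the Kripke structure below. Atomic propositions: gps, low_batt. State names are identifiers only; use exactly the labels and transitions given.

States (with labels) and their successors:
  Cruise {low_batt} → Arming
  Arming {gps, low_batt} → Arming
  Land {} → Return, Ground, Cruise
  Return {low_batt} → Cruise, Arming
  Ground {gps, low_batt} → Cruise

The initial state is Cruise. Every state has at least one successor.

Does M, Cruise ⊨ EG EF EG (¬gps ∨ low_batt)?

States satisfying EF EG (¬gps ∨ low_batt): {Cruise, Arming, Land, Return, Ground}.
States satisfying EG EF EG (¬gps ∨ low_batt): {Cruise, Arming, Land, Return, Ground}.
Cruise ∈ Sat(EG EF EG (¬gps ∨ low_batt)).

Yes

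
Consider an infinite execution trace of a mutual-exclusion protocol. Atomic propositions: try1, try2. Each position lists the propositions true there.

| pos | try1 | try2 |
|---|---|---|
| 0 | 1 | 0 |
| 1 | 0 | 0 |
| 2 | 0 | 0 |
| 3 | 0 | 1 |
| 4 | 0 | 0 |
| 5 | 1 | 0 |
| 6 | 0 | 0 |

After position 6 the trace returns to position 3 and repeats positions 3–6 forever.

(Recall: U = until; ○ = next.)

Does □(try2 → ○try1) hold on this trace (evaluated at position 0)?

Violated

try2 → ○try1 must hold at every position from 0 onward. It fails at position 3, so □(try2 → ○try1) is false.
Positions where try2 holds: 3.
Check ○try1 at each: 3→fails.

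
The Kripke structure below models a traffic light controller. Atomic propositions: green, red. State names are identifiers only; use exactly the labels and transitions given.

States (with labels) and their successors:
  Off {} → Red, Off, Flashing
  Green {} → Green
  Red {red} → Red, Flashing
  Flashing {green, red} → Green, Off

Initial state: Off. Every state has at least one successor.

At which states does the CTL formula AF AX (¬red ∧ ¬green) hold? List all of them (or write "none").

States satisfying AX (¬red ∧ ¬green): {Green, Flashing}.
States satisfying AF AX (¬red ∧ ¬green): {Green, Flashing}.

{Green, Flashing}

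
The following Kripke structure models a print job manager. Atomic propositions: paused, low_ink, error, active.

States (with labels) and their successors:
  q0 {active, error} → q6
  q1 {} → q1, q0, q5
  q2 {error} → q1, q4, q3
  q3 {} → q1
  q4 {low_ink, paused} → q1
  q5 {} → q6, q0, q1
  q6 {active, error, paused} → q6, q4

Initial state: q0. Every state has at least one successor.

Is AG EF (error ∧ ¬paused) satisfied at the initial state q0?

Satisfied

States satisfying EF (error ∧ ¬paused): {q0, q1, q2, q3, q4, q5, q6}.
States satisfying AG EF (error ∧ ¬paused): {q0, q1, q2, q3, q4, q5, q6}.
Every state reachable from q0 satisfies EF (error ∧ ¬paused).
q0 ∈ Sat(AG EF (error ∧ ¬paused)).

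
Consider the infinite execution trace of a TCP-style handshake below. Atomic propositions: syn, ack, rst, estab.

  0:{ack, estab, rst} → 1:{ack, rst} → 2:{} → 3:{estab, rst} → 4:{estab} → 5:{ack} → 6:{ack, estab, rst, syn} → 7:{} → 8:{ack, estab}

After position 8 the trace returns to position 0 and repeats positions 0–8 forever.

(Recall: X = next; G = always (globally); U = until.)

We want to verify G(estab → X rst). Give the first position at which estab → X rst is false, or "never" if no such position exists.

Check estab → X rst at each position in order: 0 ✓, 1 ✓, 2 ✓.
At position 3 the labels are {estab, rst} and the next position 4 has {estab}, so estab → X rst is false there. This is the first violation.

3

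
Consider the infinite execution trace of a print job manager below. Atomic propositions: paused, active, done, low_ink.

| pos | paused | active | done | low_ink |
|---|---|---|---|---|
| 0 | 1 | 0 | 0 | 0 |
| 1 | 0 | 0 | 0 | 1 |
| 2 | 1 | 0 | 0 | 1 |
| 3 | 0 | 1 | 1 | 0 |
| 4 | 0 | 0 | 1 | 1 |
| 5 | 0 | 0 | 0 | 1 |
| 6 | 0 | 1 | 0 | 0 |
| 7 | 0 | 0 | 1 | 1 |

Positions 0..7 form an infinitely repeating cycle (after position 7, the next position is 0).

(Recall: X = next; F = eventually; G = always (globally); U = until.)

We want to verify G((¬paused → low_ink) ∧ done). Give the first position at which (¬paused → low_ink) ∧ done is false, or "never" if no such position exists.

0

At position 0 the labels are {paused}, so (¬paused → low_ink) ∧ done is false there. This is the first violation.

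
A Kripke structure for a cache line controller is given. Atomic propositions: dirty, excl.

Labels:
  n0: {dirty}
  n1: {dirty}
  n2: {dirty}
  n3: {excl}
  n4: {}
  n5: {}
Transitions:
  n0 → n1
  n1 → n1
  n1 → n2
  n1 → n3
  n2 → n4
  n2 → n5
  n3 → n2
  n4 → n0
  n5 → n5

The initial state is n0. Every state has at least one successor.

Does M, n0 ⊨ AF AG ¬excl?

States satisfying AG ¬excl: {n5}.
States satisfying AF AG ¬excl: {n5}.
There is a path from n0 along which AG ¬excl never holds.
n0 ∉ Sat(AF AG ¬excl).

Violated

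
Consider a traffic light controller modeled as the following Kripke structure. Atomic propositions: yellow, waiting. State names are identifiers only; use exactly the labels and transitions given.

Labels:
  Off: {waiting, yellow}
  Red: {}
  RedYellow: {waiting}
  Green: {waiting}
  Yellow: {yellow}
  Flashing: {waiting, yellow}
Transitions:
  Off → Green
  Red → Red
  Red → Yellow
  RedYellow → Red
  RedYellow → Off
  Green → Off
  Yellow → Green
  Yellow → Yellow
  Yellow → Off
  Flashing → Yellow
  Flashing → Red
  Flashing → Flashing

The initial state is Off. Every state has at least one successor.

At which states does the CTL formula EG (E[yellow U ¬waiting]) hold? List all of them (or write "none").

{Red, Yellow, Flashing}

States satisfying E[yellow U ¬waiting]: {Red, Yellow, Flashing}.
States satisfying EG (E[yellow U ¬waiting]): {Red, Yellow, Flashing}.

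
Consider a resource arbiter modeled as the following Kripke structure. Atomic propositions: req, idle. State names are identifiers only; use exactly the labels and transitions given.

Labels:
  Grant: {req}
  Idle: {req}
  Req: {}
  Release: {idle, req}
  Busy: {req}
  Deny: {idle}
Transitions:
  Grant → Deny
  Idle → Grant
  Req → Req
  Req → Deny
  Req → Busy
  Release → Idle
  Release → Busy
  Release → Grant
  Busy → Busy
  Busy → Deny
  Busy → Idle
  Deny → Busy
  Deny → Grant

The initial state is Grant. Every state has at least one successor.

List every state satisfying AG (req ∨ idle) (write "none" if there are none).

States satisfying req ∨ idle: {Grant, Idle, Release, Busy, Deny}.
States satisfying AG (req ∨ idle): {Grant, Idle, Release, Busy, Deny}.

{Grant, Idle, Release, Busy, Deny}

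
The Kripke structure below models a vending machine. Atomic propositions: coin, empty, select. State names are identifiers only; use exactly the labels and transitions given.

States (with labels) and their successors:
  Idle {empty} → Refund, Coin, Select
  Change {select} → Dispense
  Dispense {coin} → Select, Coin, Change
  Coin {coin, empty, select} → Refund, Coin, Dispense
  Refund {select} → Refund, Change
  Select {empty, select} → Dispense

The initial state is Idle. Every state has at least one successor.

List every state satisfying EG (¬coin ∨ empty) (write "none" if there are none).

States satisfying ¬coin ∨ empty: {Idle, Change, Coin, Refund, Select}.
States satisfying EG (¬coin ∨ empty): {Idle, Coin, Refund}.

{Idle, Coin, Refund}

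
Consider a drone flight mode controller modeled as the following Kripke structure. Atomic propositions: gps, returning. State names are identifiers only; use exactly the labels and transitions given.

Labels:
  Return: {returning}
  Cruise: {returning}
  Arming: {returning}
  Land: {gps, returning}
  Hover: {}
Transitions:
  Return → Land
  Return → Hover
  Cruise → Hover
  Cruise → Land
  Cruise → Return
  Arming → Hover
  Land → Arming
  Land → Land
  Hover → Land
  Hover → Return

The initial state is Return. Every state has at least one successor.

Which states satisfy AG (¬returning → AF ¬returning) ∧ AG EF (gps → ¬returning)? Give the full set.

{Return, Cruise, Arming, Land, Hover}

States satisfying ¬returning → AF ¬returning: {Return, Cruise, Arming, Land, Hover}.
States satisfying AG (¬returning → AF ¬returning): {Return, Cruise, Arming, Land, Hover}.
States satisfying EF (gps → ¬returning): {Return, Cruise, Arming, Land, Hover}.
States satisfying AG EF (gps → ¬returning): {Return, Cruise, Arming, Land, Hover}.
States satisfying AG (¬returning → AF ¬returning) ∧ AG EF (gps → ¬returning): {Return, Cruise, Arming, Land, Hover}.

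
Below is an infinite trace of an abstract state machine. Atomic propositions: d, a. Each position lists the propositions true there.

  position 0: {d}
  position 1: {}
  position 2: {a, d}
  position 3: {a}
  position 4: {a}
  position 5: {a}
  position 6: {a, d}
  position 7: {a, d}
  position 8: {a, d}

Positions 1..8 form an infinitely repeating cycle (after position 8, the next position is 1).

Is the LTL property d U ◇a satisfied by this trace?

Walking from position 0: ◇a first holds at position 0, and d holds at every earlier position along the way, so d U ◇a holds.

Satisfied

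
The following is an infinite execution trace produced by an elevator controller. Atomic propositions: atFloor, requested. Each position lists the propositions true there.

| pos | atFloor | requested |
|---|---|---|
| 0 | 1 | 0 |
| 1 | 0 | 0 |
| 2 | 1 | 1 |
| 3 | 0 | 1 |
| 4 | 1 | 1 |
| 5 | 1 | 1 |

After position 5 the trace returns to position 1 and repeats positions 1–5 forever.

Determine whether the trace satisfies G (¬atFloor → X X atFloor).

No

¬atFloor → X X atFloor must hold at every position from 0 onward. It fails at position 1, so G (¬atFloor → X X atFloor) is false.
Positions where ¬atFloor holds: 1, 3.
Check X X atFloor at each: 1→fails, 3→ok.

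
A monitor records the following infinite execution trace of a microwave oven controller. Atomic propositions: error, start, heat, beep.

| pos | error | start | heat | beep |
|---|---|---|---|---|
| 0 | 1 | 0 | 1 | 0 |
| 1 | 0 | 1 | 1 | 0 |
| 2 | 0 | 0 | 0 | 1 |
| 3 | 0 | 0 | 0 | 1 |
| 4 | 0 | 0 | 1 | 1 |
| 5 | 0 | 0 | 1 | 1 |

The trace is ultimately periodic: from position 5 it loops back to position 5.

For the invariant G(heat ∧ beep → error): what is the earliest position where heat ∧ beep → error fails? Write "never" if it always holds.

Check heat ∧ beep → error at each position in order: 0 ✓, 1 ✓, 2 ✓, 3 ✓.
At position 4 the labels are {beep, heat}, so heat ∧ beep → error is false there. This is the first violation.

4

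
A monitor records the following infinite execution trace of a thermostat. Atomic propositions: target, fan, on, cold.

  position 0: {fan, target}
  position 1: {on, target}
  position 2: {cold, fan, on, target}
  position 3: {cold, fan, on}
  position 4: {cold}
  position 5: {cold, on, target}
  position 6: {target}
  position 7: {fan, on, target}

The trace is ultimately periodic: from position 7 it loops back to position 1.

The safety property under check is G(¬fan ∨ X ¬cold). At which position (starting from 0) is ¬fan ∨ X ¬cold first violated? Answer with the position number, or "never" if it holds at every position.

Check ¬fan ∨ X ¬cold at each position in order: 0 ✓, 1 ✓.
At position 2 the labels are {cold, fan, on, target} and the next position 3 has {cold, fan, on}, so ¬fan ∨ X ¬cold is false there. This is the first violation.

2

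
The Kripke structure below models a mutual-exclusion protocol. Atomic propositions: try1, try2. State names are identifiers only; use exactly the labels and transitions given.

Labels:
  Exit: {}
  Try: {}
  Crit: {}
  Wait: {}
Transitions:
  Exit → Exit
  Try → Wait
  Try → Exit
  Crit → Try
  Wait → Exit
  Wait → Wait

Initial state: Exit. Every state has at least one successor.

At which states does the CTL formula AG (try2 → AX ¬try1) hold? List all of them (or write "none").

States satisfying try2 → AX ¬try1: {Exit, Try, Crit, Wait}.
States satisfying AG (try2 → AX ¬try1): {Exit, Try, Crit, Wait}.

{Exit, Try, Crit, Wait}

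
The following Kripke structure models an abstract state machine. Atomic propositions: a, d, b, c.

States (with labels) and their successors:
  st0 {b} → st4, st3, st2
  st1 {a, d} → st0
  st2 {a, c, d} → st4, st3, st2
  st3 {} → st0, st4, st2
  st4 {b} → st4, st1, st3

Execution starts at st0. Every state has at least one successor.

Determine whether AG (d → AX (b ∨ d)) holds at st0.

States satisfying d → AX (b ∨ d): {st0, st1, st3, st4}.
States satisfying AG (d → AX (b ∨ d)): ∅.
st2 is reachable from st0 and violates d → AX (b ∨ d), so AG fails at st0.
st0 ∉ Sat(AG (d → AX (b ∨ d))).

No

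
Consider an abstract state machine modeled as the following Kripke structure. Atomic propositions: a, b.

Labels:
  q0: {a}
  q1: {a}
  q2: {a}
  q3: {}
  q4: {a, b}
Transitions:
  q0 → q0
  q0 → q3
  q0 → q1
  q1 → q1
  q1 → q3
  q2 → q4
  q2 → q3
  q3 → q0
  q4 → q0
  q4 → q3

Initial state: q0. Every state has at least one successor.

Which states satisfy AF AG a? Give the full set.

States satisfying AG a: ∅.
States satisfying AF AG a: ∅.

none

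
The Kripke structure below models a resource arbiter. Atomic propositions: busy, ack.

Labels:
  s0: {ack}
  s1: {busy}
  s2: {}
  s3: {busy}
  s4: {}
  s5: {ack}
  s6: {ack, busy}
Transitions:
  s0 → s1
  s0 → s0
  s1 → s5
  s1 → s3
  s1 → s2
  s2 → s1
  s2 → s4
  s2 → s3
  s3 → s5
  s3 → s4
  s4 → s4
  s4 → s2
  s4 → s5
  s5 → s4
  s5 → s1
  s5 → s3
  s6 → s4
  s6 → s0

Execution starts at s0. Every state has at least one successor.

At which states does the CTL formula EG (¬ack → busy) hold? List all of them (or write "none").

{s0, s1, s3, s5, s6}

States satisfying ¬ack → busy: {s0, s1, s3, s5, s6}.
States satisfying EG (¬ack → busy): {s0, s1, s3, s5, s6}.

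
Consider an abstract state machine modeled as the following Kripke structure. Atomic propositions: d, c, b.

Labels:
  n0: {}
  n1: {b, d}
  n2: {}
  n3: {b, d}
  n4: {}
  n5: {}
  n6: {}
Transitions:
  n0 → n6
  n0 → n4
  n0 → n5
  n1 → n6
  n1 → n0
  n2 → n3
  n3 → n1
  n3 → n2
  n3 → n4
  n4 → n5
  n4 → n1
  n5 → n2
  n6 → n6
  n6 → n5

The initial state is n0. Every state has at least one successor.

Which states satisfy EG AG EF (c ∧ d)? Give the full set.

States satisfying AG EF (c ∧ d): ∅.
States satisfying EG AG EF (c ∧ d): ∅.

none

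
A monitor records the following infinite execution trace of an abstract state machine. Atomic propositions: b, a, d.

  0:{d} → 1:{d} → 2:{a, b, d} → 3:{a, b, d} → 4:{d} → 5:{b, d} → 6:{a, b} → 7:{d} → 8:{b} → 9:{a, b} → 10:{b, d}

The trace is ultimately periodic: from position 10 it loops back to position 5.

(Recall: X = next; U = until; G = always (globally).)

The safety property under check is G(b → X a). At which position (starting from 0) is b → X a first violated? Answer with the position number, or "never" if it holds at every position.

Check b → X a at each position in order: 0 ✓, 1 ✓, 2 ✓.
At position 3 the labels are {a, b, d} and the next position 4 has {d}, so b → X a is false there. This is the first violation.

3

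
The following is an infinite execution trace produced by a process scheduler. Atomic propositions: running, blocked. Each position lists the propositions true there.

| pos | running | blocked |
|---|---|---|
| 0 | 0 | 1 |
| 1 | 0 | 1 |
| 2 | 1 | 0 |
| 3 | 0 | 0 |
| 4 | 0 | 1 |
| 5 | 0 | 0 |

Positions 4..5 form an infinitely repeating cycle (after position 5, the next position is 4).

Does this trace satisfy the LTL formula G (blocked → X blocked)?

blocked → X blocked must hold at every position from 0 onward. It fails at position 1, so G (blocked → X blocked) is false.
Positions where blocked holds: 0, 1, 4.
Check X blocked at each: 0→ok, 1→fails, 4→fails.

Violated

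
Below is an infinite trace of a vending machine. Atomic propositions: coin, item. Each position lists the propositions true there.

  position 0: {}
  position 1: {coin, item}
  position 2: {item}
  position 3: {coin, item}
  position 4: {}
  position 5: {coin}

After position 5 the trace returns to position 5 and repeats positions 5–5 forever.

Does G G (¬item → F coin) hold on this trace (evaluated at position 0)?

Satisfied

G (¬item → F coin) holds at every position 0..5, and those are all positions ever visited, so G G (¬item → F coin) holds.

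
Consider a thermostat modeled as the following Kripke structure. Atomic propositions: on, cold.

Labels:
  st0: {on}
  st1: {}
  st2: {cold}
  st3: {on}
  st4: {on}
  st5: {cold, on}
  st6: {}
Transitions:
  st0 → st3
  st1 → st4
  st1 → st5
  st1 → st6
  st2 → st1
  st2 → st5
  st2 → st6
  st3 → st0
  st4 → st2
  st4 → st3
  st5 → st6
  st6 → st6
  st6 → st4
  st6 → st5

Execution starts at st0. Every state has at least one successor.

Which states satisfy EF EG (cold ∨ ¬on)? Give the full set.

States satisfying EG (cold ∨ ¬on): {st1, st2, st5, st6}.
States satisfying EF EG (cold ∨ ¬on): {st1, st2, st4, st5, st6}.

{st1, st2, st4, st5, st6}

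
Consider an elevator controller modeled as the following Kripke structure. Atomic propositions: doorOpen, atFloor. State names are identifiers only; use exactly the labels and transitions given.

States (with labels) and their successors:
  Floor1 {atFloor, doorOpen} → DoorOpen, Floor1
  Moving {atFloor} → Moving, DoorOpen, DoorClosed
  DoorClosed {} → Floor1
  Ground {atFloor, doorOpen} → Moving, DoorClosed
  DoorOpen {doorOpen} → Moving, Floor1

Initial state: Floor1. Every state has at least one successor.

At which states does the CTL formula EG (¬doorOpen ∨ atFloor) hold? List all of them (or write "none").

States satisfying ¬doorOpen ∨ atFloor: {Floor1, Moving, DoorClosed, Ground}.
States satisfying EG (¬doorOpen ∨ atFloor): {Floor1, Moving, DoorClosed, Ground}.

{Floor1, Moving, DoorClosed, Ground}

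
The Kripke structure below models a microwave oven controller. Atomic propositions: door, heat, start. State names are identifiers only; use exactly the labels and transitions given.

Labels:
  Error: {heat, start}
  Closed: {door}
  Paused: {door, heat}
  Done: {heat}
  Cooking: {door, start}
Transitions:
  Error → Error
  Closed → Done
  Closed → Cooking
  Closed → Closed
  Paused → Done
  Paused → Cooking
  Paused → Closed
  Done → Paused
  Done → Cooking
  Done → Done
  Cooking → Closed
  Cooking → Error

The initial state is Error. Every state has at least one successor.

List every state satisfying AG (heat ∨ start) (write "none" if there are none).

States satisfying heat ∨ start: {Error, Paused, Done, Cooking}.
States satisfying AG (heat ∨ start): {Error}.

{Error}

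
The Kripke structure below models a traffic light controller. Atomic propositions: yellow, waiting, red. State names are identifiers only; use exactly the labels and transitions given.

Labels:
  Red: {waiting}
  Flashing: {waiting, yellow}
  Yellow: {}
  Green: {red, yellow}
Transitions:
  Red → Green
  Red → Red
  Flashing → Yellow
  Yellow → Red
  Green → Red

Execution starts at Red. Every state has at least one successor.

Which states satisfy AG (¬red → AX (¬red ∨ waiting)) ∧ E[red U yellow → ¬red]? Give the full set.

none

States satisfying ¬red → AX (¬red ∨ waiting): {Flashing, Yellow, Green}.
States satisfying AG (¬red → AX (¬red ∨ waiting)): ∅.
States satisfying red: {Green}.
States satisfying yellow → ¬red: {Red, Flashing, Yellow}.
States satisfying E[red U yellow → ¬red]: {Red, Flashing, Yellow, Green}.
States satisfying AG (¬red → AX (¬red ∨ waiting)) ∧ E[red U yellow → ¬red]: ∅.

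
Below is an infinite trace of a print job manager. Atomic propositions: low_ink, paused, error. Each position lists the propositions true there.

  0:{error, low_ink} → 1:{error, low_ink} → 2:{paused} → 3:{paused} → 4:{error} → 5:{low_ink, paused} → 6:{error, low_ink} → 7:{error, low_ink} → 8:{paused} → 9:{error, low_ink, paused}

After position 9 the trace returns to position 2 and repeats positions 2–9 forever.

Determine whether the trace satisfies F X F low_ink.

Satisfied

X F low_ink holds at position 0, which is reachable from 0, so F X F low_ink holds.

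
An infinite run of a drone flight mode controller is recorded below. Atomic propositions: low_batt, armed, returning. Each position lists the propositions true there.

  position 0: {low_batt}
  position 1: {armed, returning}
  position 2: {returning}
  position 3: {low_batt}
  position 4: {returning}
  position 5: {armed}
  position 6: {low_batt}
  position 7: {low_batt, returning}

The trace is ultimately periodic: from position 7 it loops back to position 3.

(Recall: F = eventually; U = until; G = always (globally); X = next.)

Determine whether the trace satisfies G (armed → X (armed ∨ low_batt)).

Does not hold

armed → X (armed ∨ low_batt) must hold at every position from 0 onward. It fails at position 1, so G (armed → X (armed ∨ low_batt)) is false.
Positions where armed holds: 1, 5.
Check X (armed ∨ low_batt) at each: 1→fails, 5→ok.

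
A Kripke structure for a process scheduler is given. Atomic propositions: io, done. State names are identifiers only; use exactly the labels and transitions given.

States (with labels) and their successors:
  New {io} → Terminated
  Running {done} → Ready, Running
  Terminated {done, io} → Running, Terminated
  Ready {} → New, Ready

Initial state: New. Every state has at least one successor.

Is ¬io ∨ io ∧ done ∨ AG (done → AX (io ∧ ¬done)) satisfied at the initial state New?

Does not hold

States satisfying ¬io: {Running, Ready}.
States satisfying io ∧ done: {Terminated}.
States satisfying ¬io ∨ io ∧ done: {Running, Terminated, Ready}.
States satisfying done → AX (io ∧ ¬done): {New, Ready}.
States satisfying AG (done → AX (io ∧ ¬done)): ∅.
States satisfying ¬io ∨ io ∧ done ∨ AG (done → AX (io ∧ ¬done)): {Running, Terminated, Ready}.
New ∉ Sat(¬io ∨ io ∧ done ∨ AG (done → AX (io ∧ ¬done))).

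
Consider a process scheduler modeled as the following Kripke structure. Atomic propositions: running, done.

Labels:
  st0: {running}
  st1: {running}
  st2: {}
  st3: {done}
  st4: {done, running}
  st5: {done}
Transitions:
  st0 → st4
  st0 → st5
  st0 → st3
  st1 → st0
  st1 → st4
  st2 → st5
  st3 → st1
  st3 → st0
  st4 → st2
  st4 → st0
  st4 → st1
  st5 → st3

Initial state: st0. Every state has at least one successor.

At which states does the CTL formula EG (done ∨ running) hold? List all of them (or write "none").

States satisfying done ∨ running: {st0, st1, st3, st4, st5}.
States satisfying EG (done ∨ running): {st0, st1, st3, st4, st5}.

{st0, st1, st3, st4, st5}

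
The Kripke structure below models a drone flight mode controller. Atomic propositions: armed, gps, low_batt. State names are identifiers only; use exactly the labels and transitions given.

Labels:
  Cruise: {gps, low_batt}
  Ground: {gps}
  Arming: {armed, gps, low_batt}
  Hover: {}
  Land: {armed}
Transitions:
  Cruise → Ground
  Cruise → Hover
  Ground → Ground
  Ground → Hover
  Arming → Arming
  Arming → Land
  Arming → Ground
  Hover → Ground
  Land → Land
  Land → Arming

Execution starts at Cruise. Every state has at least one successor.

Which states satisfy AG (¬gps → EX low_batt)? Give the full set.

States satisfying ¬gps → EX low_batt: {Cruise, Ground, Arming, Land}.
States satisfying AG (¬gps → EX low_batt): ∅.

none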